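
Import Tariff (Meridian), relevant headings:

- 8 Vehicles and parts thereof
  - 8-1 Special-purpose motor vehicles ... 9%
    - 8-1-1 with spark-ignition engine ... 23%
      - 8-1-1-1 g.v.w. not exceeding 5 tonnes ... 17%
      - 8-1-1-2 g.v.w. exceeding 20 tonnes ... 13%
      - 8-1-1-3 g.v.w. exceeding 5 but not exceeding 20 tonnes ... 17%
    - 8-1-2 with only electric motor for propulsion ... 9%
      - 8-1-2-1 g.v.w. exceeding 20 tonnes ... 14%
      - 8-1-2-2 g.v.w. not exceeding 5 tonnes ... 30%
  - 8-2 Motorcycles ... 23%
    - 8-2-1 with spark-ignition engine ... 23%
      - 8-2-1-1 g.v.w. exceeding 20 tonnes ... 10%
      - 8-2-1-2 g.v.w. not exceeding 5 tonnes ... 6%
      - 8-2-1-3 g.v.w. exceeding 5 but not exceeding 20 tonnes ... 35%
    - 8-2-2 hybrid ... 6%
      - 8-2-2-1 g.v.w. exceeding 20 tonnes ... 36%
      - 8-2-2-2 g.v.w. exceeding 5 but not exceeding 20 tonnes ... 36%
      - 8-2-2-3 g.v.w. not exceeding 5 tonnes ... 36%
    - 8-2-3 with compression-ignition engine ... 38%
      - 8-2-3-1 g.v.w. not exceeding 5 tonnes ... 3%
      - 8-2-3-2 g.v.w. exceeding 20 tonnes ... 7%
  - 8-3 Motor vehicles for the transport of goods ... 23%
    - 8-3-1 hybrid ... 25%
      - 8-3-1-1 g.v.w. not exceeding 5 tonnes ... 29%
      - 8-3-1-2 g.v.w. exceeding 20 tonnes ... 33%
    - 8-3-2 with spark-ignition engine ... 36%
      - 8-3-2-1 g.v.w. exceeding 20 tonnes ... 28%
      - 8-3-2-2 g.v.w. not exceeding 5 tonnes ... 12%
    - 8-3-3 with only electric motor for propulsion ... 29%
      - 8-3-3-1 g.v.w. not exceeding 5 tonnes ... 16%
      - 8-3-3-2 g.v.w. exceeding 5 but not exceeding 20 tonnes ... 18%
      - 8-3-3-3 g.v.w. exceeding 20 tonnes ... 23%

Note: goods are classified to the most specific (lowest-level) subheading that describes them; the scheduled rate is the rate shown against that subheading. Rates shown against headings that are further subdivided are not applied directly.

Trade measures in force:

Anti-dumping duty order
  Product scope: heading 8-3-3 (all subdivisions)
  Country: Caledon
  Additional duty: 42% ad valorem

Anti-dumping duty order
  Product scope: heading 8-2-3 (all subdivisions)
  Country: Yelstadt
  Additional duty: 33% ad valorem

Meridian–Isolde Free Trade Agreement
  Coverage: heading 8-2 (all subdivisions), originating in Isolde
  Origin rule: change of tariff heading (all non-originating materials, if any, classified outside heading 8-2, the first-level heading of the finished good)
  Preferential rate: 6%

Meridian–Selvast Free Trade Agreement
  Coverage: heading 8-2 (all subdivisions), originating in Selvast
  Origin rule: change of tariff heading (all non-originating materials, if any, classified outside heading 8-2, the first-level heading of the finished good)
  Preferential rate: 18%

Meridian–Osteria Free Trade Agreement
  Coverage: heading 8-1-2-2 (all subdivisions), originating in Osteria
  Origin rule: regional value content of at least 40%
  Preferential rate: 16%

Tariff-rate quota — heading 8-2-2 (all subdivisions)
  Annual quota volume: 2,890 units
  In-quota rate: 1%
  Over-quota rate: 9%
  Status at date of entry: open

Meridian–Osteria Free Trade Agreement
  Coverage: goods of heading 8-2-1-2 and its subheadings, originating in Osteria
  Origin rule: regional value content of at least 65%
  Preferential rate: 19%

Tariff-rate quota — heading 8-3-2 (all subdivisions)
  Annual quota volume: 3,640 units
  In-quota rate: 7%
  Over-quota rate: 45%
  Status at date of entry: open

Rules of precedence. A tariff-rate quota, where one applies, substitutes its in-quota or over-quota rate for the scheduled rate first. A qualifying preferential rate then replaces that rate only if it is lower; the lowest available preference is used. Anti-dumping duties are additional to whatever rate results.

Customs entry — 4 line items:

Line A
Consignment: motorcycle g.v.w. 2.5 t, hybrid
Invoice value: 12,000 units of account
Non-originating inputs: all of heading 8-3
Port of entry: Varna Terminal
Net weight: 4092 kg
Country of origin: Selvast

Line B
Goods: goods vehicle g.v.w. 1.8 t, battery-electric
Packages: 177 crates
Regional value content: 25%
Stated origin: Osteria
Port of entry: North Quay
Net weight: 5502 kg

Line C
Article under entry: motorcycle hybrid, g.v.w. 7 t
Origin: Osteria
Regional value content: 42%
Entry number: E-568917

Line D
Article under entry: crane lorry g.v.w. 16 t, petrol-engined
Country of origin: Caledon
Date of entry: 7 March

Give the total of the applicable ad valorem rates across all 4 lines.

35%

Line A: motorcycle → 8-2; hybrid → 8-2-2; g.v.w. 2.5 t → 8-2-2-3. Scheduled 36%. quota on 8-2-2 open → in-quota 1%; Selvast agreement on 8-2: CTH met → 18% available; preference 18% not lower than 1% → no reduction. → 1%.
Line B: goods vehicle → 8-3; battery-electric → 8-3-3; g.v.w. 1.8 t → 8-3-3-1. Scheduled 16%. Osteria agreement on 8-1-2-2: 8-3-3-1 not covered; Osteria agreement on 8-2-1-2: 8-3-3-1 not covered. → 16%.
Line C: motorcycle → 8-2; hybrid → 8-2-2; g.v.w. 7 t → 8-2-2-2. Scheduled 36%. quota on 8-2-2 open → in-quota 1%; Osteria agreement on 8-1-2-2: 8-2-2-2 not covered; Osteria agreement on 8-2-1-2: 8-2-2-2 not covered. → 1%.
Line D: crane lorry → 8-1; petrol-engined → 8-1-1; g.v.w. 16 t → 8-1-1-3. Scheduled 17%. No special measure applies. → 17%.
Sum: 1% + 16% + 1% + 17% = 35%.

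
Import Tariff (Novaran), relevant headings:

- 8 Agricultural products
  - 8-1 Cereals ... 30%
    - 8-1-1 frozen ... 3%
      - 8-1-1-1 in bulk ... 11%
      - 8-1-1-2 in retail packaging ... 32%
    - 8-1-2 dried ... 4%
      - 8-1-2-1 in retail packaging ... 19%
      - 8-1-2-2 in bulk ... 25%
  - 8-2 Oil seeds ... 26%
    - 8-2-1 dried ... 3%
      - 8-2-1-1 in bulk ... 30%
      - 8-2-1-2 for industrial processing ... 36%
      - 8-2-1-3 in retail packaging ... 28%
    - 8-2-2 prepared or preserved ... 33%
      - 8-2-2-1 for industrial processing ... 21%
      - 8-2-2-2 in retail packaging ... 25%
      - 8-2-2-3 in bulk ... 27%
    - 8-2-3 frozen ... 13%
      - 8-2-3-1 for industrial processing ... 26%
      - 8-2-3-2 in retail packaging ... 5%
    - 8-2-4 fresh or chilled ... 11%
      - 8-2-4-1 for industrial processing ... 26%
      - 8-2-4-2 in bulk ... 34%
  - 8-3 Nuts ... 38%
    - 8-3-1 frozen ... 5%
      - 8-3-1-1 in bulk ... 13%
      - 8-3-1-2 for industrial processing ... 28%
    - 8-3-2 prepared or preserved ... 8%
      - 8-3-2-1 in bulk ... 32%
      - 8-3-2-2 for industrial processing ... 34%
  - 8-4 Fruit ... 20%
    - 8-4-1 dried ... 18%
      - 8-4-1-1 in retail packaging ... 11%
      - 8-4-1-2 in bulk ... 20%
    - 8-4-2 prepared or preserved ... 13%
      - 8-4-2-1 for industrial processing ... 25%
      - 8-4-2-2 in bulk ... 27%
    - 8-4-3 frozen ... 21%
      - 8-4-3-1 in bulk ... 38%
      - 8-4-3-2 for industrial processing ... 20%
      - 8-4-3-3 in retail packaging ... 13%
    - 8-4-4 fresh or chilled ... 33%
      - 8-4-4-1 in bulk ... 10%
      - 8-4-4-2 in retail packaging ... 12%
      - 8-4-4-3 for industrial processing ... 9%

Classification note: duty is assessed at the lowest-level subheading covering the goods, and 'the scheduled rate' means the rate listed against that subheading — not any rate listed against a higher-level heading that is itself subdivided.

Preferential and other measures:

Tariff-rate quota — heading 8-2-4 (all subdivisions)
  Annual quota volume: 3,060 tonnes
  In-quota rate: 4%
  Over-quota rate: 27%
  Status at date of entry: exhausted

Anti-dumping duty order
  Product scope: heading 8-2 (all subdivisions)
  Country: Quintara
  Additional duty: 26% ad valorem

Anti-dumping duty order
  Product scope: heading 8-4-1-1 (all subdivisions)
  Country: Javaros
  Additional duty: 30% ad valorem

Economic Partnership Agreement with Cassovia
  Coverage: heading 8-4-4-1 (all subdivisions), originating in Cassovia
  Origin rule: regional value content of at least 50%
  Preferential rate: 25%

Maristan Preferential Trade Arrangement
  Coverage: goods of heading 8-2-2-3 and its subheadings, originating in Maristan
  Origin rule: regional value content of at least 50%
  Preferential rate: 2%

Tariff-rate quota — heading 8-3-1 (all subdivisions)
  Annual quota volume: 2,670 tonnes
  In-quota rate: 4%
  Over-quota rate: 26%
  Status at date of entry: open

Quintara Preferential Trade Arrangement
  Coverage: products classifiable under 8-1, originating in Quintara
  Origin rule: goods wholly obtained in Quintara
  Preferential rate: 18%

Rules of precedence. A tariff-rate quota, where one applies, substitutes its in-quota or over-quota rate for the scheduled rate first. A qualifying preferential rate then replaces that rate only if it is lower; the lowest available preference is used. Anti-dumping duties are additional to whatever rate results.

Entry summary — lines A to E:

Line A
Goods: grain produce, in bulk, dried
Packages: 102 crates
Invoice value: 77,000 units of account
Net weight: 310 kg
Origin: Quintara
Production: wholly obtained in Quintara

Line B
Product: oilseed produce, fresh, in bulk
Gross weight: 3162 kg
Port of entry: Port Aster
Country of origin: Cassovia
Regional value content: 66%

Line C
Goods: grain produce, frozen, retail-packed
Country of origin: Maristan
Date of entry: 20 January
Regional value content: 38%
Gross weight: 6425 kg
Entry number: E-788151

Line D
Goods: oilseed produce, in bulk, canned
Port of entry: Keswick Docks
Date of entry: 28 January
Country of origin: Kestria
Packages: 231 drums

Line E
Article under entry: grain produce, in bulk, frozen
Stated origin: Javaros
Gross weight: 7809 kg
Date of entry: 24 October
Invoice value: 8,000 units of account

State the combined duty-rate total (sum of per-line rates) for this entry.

115%

Line A: grain → 8-1; dried → 8-1-2; in bulk → 8-1-2-2. Scheduled 25%. Quintara agreement on 8-1: wholly obtained → 18% available; preferential 18%. → 18%.
Line B: oilseed → 8-2; fresh → 8-2-4; in bulk → 8-2-4-2. Scheduled 34%. quota on 8-2-4 exhausted → over-quota 27%; Cassovia agreement on 8-4-4-1: 8-2-4-2 not covered. → 27%.
Line C: grain → 8-1; frozen → 8-1-1; retail-packed → 8-1-1-2. Scheduled 32%. Maristan agreement on 8-2-2-3: 8-1-1-2 not covered. → 32%.
Line D: oilseed → 8-2; canned → 8-2-2; in bulk → 8-2-2-3. Scheduled 27%. No special measure applies. → 27%.
Line E: grain → 8-1; frozen → 8-1-1; in bulk → 8-1-1-1. Scheduled 11%. No special measure applies. → 11%.
Sum: 18% + 27% + 32% + 27% + 11% = 115%.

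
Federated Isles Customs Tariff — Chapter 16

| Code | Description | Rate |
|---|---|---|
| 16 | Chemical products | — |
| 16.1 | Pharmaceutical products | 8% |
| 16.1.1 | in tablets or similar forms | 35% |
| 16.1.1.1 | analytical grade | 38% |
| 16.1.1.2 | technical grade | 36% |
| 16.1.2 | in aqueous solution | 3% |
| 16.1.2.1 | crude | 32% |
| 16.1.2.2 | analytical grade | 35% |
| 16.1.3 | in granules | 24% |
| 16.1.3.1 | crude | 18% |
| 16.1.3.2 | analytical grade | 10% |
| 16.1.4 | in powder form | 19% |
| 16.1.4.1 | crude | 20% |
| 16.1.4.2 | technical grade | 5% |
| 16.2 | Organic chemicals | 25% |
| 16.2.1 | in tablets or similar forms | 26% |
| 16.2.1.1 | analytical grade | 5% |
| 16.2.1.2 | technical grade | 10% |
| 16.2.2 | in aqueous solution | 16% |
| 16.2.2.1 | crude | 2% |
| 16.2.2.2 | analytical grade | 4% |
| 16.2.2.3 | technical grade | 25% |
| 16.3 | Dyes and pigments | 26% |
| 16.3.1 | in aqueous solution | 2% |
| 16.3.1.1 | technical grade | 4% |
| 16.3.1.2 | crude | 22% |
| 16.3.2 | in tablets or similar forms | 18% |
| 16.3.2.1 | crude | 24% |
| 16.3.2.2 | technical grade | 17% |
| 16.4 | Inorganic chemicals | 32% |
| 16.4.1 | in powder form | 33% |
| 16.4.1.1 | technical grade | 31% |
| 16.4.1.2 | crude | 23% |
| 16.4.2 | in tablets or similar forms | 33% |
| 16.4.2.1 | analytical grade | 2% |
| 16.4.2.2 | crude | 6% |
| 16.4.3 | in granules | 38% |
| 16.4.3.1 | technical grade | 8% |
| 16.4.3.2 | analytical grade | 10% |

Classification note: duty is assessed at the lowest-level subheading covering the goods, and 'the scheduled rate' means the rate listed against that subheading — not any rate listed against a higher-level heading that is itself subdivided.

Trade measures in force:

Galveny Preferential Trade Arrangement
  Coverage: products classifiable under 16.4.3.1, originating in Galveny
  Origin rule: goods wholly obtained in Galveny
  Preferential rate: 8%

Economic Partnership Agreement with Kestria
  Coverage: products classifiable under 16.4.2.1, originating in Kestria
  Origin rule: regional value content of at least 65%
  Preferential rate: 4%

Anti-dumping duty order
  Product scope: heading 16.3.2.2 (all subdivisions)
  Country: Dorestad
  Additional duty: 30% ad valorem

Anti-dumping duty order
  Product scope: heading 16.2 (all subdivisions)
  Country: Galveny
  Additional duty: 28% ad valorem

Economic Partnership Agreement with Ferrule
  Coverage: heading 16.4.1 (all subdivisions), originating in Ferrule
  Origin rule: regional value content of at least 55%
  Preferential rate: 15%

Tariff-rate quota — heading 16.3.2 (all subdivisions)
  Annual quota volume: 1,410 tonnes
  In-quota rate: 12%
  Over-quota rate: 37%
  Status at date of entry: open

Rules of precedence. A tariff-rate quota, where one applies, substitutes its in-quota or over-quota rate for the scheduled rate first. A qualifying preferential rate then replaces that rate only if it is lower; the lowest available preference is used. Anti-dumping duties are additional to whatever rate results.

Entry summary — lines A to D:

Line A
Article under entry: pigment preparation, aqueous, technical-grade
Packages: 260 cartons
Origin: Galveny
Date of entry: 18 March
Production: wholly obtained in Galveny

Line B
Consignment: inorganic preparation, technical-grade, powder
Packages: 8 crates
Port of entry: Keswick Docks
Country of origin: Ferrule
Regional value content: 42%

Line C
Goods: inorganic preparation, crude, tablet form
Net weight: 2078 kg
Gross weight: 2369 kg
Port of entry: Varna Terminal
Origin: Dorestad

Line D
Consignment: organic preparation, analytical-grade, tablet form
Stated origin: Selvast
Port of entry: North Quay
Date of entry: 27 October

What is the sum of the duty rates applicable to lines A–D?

Line A: pigment → 16.3; aqueous → 16.3.1; technical-grade → 16.3.1.1. Scheduled 4%. Galveny agreement on 16.4.3.1: 16.3.1.1 not covered. → 4%.
Line B: inorganic → 16.4; powder → 16.4.1; technical-grade → 16.4.1.1. Scheduled 31%. Ferrule agreement on 16.4.1: RVC < 55%. → 31%.
Line C: inorganic → 16.4; tablet form → 16.4.2; crude → 16.4.2.2. Scheduled 6%. No special measure applies. → 6%.
Line D: organic → 16.2; tablet form → 16.2.1; analytical-grade → 16.2.1.1. Scheduled 5%. No special measure applies. → 5%.
Sum: 4% + 31% + 6% + 5% = 46%.

46%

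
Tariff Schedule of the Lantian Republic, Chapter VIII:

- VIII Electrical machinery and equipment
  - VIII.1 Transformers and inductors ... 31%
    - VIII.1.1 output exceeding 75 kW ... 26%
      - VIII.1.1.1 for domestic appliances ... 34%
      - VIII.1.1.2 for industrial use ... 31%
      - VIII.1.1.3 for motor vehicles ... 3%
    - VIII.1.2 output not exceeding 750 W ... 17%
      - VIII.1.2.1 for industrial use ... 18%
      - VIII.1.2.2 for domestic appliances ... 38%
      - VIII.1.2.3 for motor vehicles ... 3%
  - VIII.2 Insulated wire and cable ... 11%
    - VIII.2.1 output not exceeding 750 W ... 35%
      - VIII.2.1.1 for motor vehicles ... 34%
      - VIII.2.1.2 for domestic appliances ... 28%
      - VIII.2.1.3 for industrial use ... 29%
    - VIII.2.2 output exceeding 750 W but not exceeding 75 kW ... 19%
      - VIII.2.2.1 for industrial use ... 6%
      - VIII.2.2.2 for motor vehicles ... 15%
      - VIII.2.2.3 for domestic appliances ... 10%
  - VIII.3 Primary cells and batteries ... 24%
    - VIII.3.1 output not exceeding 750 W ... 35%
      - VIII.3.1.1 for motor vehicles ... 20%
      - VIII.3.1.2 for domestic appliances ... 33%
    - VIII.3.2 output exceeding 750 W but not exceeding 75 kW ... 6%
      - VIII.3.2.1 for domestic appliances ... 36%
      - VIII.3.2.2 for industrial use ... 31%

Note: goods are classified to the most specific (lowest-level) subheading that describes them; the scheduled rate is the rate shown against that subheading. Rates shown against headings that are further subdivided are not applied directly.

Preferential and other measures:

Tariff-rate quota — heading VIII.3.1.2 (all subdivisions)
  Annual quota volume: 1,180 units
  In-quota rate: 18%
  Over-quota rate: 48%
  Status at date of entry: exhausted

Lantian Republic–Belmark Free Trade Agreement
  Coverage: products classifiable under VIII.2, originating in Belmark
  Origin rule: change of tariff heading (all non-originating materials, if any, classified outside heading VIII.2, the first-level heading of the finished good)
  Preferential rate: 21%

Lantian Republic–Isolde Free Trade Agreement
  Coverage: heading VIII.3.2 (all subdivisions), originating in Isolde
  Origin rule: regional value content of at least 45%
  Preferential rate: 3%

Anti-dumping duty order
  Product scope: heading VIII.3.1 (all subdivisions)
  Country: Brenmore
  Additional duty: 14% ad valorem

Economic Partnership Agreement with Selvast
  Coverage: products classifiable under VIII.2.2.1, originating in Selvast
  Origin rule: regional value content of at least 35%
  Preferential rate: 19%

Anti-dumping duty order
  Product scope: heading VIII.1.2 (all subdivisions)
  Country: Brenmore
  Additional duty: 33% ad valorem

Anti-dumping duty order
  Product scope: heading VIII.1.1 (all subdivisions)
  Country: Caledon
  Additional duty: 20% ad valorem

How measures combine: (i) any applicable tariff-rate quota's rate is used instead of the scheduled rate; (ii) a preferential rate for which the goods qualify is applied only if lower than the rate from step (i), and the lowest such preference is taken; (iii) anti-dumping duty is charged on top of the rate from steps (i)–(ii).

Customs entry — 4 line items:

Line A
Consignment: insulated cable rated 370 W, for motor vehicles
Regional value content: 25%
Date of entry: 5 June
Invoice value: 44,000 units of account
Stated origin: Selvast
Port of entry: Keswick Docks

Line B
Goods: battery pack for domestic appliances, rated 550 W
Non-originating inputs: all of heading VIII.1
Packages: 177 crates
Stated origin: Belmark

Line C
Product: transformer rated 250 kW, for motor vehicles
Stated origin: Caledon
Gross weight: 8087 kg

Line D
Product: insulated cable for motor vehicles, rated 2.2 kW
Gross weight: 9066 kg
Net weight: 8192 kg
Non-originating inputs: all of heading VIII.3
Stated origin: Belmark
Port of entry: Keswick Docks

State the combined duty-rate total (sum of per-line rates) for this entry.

120%

Line A: insulated cable → VIII.2; rated 370 W → VIII.2.1; for motor vehicles → VIII.2.1.1. Scheduled 34%. Selvast agreement on VIII.2.2.1: VIII.2.1.1 not covered. → 34%.
Line B: battery pack → VIII.3; rated 550 W → VIII.3.1; for domestic appliances → VIII.3.1.2. Scheduled 33%. quota on VIII.3.1.2 exhausted → over-quota 48%; Belmark agreement on VIII.2: VIII.3.1.2 not covered. → 48%.
Line C: transformer → VIII.1; rated 250 kW → VIII.1.1; for motor vehicles → VIII.1.1.3. Scheduled 3%. anti-dumping (Caledon, VIII.1.1): +20%; total 3% + 20% = 23%. → 23%.
Line D: insulated cable → VIII.2; rated 2.2 kW → VIII.2.2; for motor vehicles → VIII.2.2.2. Scheduled 15%. Belmark agreement on VIII.2: CTH met → 21% available; preference 21% not lower than 15% → no reduction. → 15%.
Sum: 34% + 48% + 23% + 15% = 120%.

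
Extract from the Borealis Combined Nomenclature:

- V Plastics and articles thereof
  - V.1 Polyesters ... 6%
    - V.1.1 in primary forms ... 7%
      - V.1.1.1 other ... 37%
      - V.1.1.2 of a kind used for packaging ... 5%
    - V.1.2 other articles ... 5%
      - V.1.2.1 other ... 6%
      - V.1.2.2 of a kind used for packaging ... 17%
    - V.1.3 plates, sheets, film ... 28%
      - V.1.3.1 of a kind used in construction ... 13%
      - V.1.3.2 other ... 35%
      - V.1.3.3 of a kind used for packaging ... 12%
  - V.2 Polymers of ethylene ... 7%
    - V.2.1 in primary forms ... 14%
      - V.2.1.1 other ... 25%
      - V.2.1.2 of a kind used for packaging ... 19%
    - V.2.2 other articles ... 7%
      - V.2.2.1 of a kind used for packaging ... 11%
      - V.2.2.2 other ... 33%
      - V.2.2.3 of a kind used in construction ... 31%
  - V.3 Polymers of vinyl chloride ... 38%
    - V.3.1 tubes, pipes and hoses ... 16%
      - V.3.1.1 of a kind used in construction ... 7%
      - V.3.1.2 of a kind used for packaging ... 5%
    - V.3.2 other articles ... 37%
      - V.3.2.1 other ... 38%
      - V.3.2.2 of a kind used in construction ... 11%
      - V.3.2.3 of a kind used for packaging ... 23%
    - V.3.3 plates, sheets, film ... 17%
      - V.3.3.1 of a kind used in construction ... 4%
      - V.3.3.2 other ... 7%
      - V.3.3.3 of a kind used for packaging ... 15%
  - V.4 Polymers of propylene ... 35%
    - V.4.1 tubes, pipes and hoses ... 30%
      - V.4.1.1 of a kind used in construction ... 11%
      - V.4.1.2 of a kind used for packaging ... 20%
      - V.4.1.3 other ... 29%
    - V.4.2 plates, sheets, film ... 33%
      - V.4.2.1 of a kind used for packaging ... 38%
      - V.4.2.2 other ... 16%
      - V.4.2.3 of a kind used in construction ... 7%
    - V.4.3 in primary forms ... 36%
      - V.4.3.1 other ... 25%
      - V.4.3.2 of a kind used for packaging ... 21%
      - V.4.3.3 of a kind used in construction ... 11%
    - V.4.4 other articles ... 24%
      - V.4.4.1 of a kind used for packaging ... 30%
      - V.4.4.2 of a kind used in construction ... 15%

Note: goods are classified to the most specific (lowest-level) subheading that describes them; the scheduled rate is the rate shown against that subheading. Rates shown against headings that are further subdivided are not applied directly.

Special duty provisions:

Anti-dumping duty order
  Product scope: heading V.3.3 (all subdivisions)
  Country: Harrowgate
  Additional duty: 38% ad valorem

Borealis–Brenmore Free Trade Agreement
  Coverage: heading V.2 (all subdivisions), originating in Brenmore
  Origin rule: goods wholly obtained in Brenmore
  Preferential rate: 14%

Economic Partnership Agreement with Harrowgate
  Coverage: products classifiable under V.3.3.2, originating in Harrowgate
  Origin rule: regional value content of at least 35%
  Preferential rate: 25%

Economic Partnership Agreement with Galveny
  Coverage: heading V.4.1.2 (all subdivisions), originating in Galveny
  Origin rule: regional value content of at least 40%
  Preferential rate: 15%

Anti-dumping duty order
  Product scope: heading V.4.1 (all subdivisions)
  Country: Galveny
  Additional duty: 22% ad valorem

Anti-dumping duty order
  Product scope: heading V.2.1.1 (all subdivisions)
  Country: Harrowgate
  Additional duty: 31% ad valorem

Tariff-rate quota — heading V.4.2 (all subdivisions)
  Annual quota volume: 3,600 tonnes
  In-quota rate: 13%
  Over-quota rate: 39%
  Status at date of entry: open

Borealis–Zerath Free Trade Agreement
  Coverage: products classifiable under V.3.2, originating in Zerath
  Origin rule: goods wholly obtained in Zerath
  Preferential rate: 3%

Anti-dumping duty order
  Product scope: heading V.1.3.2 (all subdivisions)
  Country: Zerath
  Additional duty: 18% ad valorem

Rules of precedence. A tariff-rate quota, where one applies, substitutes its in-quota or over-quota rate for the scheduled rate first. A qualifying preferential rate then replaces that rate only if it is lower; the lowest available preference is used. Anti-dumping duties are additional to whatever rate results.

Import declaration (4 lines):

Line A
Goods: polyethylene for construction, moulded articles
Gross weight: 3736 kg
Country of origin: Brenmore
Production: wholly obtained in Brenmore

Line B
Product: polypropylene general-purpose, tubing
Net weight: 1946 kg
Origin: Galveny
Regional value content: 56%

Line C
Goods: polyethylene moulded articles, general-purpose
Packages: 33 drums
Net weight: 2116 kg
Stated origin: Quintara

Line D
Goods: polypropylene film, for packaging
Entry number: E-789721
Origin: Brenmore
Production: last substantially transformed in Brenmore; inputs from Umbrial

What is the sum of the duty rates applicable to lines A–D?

111%

Line A: polyethylene → V.2; moulded articles → V.2.2; for construction → V.2.2.3. Scheduled 31%. Brenmore agreement on V.2: wholly obtained → 14% available; preferential 14%. → 14%.
Line B: polypropylene → V.4; tubing → V.4.1; general-purpose → V.4.1.3. Scheduled 29%. Galveny agreement on V.4.1.2: V.4.1.3 not covered; anti-dumping (Galveny, V.4.1): +22%; total 29% + 22% = 51%. → 51%.
Line C: polyethylene → V.2; moulded articles → V.2.2; general-purpose → V.2.2.2. Scheduled 33%. No special measure applies. → 33%.
Line D: polypropylene → V.4; film → V.4.2; for packaging → V.4.2.1. Scheduled 38%. quota on V.4.2 open → in-quota 13%; Brenmore agreement on V.2: V.4.2.1 not covered. → 13%.
Sum: 14% + 51% + 33% + 13% = 111%.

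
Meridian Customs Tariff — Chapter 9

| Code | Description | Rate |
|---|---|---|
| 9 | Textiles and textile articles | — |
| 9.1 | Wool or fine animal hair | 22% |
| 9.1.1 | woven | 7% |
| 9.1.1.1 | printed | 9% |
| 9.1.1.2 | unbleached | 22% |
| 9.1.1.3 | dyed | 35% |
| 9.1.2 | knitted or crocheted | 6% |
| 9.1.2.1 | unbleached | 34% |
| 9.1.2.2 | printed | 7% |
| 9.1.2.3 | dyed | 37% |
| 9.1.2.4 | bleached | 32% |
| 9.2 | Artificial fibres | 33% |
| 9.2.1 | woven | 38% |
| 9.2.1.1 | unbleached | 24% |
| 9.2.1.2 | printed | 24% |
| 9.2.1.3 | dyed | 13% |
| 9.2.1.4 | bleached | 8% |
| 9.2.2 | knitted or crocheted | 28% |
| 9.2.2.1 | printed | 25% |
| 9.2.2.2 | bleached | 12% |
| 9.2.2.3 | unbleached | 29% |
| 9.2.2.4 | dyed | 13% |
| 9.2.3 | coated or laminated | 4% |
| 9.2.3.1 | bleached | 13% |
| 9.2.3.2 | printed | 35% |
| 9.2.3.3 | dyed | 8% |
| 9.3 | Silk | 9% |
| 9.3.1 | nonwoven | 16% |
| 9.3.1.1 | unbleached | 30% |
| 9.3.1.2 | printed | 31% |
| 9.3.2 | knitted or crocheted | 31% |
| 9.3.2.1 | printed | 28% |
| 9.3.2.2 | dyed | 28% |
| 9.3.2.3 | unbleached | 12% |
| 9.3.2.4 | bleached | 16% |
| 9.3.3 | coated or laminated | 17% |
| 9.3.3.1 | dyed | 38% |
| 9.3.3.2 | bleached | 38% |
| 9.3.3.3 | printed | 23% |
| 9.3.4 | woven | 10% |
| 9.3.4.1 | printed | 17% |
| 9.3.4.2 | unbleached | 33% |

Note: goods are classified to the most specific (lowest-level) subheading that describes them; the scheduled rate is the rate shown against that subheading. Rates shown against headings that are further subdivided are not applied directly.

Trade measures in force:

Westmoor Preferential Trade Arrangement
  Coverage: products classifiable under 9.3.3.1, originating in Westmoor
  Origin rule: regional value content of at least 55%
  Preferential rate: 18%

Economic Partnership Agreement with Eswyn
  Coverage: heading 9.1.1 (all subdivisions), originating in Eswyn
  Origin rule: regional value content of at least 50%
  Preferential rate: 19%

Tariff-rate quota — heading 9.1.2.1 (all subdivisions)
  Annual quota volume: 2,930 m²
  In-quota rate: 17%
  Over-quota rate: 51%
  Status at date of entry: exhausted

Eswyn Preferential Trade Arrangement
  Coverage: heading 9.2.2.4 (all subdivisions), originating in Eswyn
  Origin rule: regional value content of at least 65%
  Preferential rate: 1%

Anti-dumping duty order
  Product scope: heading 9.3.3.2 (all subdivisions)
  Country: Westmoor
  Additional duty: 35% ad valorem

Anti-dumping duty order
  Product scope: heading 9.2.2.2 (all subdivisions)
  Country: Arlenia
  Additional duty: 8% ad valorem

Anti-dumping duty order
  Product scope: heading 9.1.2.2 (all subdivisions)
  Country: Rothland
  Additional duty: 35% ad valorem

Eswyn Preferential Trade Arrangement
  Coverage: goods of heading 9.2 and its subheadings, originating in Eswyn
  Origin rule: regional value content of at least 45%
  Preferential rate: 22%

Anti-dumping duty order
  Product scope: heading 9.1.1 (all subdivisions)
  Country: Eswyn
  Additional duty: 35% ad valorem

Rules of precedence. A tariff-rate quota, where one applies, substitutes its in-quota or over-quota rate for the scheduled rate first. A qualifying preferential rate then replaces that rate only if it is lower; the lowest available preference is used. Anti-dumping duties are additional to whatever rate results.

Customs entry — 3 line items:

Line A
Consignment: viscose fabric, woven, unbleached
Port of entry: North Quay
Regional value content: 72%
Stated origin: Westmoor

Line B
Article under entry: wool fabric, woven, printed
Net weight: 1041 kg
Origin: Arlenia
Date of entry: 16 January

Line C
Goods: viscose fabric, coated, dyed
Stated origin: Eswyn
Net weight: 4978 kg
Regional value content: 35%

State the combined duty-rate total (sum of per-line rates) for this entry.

Line A: viscose → 9.2; woven → 9.2.1; unbleached → 9.2.1.1. Scheduled 24%. Westmoor agreement on 9.3.3.1: 9.2.1.1 not covered. → 24%.
Line B: wool → 9.1; woven → 9.1.1; printed → 9.1.1.1. Scheduled 9%. No special measure applies. → 9%.
Line C: viscose → 9.2; coated → 9.2.3; dyed → 9.2.3.3. Scheduled 8%. Eswyn agreement on 9.1.1: 9.2.3.3 not covered; Eswyn agreement on 9.2.2.4: 9.2.3.3 not covered; Eswyn agreement on 9.2: RVC < 45%. → 8%.
Sum: 24% + 9% + 8% = 41%.

41%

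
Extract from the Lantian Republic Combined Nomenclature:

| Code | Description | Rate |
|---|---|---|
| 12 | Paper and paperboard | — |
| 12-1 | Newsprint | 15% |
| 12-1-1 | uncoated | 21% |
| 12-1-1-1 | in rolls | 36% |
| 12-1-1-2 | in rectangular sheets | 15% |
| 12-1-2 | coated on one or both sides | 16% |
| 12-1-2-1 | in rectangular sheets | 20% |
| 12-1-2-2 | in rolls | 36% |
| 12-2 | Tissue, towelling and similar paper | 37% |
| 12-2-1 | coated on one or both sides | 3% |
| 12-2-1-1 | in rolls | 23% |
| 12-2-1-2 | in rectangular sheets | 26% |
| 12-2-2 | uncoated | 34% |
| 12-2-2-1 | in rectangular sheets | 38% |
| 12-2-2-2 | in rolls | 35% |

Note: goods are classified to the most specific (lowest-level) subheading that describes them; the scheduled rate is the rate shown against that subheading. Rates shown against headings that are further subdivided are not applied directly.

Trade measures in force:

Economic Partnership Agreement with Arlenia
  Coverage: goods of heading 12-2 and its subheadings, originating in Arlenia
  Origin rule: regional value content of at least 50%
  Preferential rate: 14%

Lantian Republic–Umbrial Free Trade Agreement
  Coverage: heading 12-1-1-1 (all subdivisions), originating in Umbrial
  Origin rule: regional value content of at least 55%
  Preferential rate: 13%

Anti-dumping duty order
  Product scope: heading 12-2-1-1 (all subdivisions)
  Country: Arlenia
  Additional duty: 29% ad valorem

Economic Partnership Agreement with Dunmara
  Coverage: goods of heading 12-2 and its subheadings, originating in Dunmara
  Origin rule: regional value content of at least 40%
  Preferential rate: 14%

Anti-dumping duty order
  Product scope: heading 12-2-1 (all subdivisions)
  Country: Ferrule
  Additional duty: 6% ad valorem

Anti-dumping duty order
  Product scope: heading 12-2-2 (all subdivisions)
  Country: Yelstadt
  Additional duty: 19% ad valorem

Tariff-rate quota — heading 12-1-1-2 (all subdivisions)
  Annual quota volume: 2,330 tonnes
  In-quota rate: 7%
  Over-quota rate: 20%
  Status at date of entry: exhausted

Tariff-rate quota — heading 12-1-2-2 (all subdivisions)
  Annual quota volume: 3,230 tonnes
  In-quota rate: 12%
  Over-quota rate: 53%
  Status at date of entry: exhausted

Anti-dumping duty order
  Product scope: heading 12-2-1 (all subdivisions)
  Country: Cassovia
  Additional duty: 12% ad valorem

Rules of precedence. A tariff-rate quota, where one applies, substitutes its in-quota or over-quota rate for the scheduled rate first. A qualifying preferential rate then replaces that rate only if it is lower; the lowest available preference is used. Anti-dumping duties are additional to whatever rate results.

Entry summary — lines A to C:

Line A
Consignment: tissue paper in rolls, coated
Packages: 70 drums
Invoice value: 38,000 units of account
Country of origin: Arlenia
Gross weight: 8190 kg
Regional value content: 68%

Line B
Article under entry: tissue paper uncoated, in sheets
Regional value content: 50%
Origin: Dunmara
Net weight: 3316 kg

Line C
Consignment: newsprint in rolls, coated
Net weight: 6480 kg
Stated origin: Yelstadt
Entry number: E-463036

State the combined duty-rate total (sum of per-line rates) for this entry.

Line A: tissue paper → 12-2; coated → 12-2-1; in rolls → 12-2-1-1. Scheduled 23%. Arlenia agreement on 12-2: RVC ≥ 50% → 14% available; preferential 14%; anti-dumping (Arlenia, 12-2-1-1): +29%; total 14% + 29% = 43%. → 43%.
Line B: tissue paper → 12-2; uncoated → 12-2-2; in sheets → 12-2-2-1. Scheduled 38%. Dunmara agreement on 12-2: RVC ≥ 40% → 14% available; preferential 14%. → 14%.
Line C: newsprint → 12-1; coated → 12-1-2; in rolls → 12-1-2-2. Scheduled 36%. quota on 12-1-2-2 exhausted → over-quota 53%. → 53%.
Sum: 43% + 14% + 53% = 110%.

110%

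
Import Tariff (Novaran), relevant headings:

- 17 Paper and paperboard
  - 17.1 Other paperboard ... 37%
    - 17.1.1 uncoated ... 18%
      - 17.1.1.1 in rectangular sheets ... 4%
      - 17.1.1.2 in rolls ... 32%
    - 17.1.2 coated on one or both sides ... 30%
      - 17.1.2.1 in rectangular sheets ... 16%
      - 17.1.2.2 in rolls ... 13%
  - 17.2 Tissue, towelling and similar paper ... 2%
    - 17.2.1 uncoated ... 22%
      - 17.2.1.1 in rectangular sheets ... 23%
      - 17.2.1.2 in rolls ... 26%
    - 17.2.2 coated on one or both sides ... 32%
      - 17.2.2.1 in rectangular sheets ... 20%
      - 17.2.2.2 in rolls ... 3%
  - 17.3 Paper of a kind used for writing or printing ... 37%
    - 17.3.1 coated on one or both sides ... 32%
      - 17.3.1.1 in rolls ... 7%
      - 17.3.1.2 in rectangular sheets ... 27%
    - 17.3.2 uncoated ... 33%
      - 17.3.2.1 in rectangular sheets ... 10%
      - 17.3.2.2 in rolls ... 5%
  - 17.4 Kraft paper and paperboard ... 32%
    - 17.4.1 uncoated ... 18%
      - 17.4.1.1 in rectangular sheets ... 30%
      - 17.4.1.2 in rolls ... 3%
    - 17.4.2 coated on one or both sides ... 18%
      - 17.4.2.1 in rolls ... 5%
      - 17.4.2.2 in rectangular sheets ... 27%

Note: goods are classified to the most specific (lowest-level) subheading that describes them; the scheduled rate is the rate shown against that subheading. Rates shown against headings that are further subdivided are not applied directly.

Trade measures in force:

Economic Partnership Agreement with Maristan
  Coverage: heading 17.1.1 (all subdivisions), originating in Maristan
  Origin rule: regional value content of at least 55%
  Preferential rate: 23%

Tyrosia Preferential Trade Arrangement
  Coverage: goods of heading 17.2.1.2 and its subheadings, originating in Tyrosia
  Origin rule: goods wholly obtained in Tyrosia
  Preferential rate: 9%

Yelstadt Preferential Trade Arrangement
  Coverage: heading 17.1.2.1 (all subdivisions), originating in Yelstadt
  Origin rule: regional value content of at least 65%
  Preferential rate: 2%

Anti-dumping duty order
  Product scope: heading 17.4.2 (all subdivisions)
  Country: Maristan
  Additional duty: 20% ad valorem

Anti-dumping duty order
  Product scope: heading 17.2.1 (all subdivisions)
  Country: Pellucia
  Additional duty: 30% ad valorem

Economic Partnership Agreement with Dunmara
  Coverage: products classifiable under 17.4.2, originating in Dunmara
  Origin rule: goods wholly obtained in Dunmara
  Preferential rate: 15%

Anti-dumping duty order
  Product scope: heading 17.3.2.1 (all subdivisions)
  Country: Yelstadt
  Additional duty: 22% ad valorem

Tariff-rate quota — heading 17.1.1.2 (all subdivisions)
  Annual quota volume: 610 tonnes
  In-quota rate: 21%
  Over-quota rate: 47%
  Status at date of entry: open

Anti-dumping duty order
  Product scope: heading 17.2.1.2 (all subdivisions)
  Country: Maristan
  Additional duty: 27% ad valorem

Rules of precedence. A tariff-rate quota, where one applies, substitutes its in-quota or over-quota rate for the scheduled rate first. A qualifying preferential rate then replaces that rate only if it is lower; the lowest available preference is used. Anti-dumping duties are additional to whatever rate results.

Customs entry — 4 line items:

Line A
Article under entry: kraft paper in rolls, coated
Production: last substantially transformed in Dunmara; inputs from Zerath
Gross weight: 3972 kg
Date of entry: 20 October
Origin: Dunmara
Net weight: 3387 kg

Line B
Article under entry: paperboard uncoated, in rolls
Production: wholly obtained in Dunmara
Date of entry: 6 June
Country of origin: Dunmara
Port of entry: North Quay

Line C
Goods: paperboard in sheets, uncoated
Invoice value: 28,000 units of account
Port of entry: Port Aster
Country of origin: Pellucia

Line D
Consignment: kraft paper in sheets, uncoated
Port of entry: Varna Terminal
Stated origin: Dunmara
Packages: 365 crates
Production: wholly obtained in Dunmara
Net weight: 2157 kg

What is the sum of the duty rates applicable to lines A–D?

60%

Line A: kraft paper → 17.4; coated → 17.4.2; in rolls → 17.4.2.1. Scheduled 5%. Dunmara agreement on 17.4.2: not wholly obtained. → 5%.
Line B: paperboard → 17.1; uncoated → 17.1.1; in rolls → 17.1.1.2. Scheduled 32%. quota on 17.1.1.2 open → in-quota 21%; Dunmara agreement on 17.4.2: 17.1.1.2 not covered. → 21%.
Line C: paperboard → 17.1; uncoated → 17.1.1; in sheets → 17.1.1.1. Scheduled 4%. No special measure applies. → 4%.
Line D: kraft paper → 17.4; uncoated → 17.4.1; in sheets → 17.4.1.1. Scheduled 30%. Dunmara agreement on 17.4.2: 17.4.1.1 not covered. → 30%.
Sum: 5% + 21% + 4% + 30% = 60%.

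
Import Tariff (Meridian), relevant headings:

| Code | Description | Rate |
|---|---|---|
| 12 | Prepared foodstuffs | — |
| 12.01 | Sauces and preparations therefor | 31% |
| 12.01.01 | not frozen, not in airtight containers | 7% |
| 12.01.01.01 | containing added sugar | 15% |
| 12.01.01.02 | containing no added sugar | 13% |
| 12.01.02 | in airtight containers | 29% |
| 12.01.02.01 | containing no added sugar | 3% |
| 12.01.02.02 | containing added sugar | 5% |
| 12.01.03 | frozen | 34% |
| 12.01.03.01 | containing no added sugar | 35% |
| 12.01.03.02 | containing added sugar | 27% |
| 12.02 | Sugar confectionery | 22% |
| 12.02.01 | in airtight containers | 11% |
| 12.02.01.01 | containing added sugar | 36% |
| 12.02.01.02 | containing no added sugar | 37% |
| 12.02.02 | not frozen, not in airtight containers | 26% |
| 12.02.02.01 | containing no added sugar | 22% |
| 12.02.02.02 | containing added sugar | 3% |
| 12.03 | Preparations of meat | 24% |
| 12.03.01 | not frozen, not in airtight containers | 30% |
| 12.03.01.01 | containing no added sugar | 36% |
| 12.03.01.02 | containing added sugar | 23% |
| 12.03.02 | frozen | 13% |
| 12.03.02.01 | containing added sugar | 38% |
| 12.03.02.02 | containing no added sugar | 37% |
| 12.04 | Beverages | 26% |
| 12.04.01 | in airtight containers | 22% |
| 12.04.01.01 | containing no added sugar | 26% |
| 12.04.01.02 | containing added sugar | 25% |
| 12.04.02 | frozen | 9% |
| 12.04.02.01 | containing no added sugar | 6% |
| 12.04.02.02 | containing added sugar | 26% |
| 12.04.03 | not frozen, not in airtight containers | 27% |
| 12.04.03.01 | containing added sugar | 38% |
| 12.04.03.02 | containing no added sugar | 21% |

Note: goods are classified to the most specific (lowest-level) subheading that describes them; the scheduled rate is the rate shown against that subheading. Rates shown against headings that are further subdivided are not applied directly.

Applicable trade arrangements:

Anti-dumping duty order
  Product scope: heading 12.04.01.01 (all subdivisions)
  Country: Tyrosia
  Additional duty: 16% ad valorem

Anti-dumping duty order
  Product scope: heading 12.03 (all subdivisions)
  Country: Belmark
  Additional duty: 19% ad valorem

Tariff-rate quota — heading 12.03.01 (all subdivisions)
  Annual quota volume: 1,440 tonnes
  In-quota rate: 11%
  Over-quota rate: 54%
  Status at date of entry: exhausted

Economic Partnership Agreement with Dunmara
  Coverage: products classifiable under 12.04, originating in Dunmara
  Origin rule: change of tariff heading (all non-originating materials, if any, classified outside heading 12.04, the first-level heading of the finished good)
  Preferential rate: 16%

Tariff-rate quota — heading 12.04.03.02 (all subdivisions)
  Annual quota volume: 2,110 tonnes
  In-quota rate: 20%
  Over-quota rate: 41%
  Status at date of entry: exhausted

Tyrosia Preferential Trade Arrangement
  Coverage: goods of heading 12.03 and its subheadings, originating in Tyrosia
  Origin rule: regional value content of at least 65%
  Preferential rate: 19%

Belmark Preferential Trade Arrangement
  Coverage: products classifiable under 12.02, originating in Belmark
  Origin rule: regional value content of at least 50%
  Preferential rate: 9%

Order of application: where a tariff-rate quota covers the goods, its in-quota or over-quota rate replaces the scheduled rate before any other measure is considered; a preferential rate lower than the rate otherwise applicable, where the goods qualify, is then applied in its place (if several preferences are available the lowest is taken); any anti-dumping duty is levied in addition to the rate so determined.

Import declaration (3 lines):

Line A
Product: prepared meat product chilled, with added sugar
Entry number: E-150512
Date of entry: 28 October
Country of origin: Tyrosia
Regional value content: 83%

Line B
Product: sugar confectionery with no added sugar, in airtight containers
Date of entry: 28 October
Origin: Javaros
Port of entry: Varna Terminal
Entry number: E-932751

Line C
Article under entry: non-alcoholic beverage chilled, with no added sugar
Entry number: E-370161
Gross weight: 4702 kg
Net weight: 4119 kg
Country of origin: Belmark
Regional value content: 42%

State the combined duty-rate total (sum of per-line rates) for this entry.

Line A: prepared meat product → 12.03; chilled → 12.03.01; with added sugar → 12.03.01.02. Scheduled 23%. quota on 12.03.01 exhausted → over-quota 54%; Tyrosia agreement on 12.03: RVC ≥ 65% → 19% available; preferential 19%. → 19%.
Line B: sugar confectionery → 12.02; in airtight containers → 12.02.01; with no added sugar → 12.02.01.02. Scheduled 37%. No special measure applies. → 37%.
Line C: non-alcoholic beverage → 12.04; chilled → 12.04.03; with no added sugar → 12.04.03.02. Scheduled 21%. quota on 12.04.03.02 exhausted → over-quota 41%; Belmark agreement on 12.02: 12.04.03.02 not covered. → 41%.
Sum: 19% + 37% + 41% = 97%.

97%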